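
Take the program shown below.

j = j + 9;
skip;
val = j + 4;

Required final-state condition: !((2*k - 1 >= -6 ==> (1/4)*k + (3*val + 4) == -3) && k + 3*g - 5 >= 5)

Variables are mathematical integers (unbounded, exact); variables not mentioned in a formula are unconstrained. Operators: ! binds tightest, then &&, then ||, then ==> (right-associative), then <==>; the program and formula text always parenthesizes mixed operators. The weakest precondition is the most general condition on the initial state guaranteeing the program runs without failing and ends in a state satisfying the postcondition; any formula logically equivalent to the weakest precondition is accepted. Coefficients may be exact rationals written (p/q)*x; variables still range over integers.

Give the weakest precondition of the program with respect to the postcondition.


Working backward. After the program, the postcondition !((2*k - 1 >= -6 ==> (1/4)*k + (3*val + 4) == -3) && k + 3*g - 5 >= 5) must hold; in canonical form it is !((2*k >= -5 ==> (1/4)*k + 3*val == -7) && 3*g + k >= 10).
Before val := j + 4: !((2*k >= -5 ==> 3*j + (1/4)*k == -19) && 3*g + k >= 10)
Before skip: !((2*k >= -5 ==> 3*j + (1/4)*k == -19) && 3*g + k >= 10)
Before j := j + 9: !((2*k >= -5 ==> 3*j + (1/4)*k == -46) && 3*g + k >= 10)
Answer: WP = !((2*k >= -5 ==> 3*j + (1/4)*k == -46) && 3*g + k >= 10)


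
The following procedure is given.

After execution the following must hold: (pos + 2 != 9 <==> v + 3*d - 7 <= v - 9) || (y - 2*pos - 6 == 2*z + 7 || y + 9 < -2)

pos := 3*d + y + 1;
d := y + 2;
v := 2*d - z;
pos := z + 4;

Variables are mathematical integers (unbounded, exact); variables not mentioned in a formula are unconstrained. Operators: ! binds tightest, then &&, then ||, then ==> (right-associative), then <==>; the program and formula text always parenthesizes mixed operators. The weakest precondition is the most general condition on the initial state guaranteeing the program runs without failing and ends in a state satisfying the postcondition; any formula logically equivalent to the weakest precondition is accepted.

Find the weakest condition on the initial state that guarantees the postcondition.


Working backward. After the program, the postcondition (pos + 2 != 9 <==> v + 3*d - 7 <= v - 9) || (y - 2*pos - 6 == 2*z + 7 || y + 9 < -2) must hold; in canonical form it is (pos != 7 <==> 3*d <= -2) || y == 2*pos + 2*z + 13 || y < -11.
Before pos := z + 4: (z != 3 <==> 3*d <= -2) || y == 4*z + 21 || y < -11
Before v := 2*d - z: (z != 3 <==> 3*d <= -2) || y == 4*z + 21 || y < -11
Before d := y + 2: (z != 3 <==> 3*y <= -8) || y == 4*z + 21 || y < -11
Before pos := 3*d + y + 1: (z != 3 <==> 3*y <= -8) || y == 4*z + 21 || y < -11
Answer: WP = (z != 3 <==> 3*y <= -8) || y == 4*z + 21 || y < -11


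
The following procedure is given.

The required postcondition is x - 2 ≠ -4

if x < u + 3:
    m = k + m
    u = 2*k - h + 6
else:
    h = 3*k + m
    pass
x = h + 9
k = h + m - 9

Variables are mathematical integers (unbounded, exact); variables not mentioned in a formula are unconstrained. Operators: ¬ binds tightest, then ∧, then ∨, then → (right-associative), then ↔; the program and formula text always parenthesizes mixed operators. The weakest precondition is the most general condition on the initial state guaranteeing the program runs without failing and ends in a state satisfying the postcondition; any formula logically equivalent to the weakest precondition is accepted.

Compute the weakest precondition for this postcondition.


Working backward. After the program, the postcondition x - 2 ≠ -4 must hold; in canonical form it is x ≠ -2.
Before k := h + m - 9: x ≠ -2
Before x := h + 9: h ≠ -11
Then branch requires h ≠ -11; else branch requires 3*k + m ≠ -11.
Before the if: (x < u + 3 → h ≠ -11) ∧ ((¬(x < u + 3)) → 3*k + m ≠ -11)
Answer: WP = (x < u + 3 → h ≠ -11) ∧ ((¬(x < u + 3)) → 3*k + m ≠ -11)


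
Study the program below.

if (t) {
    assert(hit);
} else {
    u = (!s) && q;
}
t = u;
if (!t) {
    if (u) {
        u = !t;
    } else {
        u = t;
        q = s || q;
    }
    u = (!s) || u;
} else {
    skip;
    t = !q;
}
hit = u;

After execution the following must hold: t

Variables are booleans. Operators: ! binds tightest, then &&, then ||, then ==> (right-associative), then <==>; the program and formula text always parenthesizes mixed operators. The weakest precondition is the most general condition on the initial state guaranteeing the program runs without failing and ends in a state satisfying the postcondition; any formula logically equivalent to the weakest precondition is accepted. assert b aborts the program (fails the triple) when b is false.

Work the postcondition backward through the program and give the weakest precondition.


Working backward. After the program, t must hold.
Before hit := u: t
Then branch requires (u ==> t) && ((!u) ==> t); else branch requires !q.
Before the if: ((!t) ==> ((u ==> t) && ((!u) ==> t))) && (t ==> (!q))
Before t := u: ((!u) ==> ((!u) ==> u)) && (u ==> (!q))
Then branch requires hit && ((!u) ==> ((!u) ==> u)) && (u ==> (!q)); else branch requires ((!((!s) && q)) ==> ((!((!s) && q)) ==> ((!s) && q))) && (((!s) && q) ==> (!q)).
Before the if: (t ==> (hit && ((!u) ==> ((!u) ==> u)) && (u ==> (!q)))) && ((!t) ==> (((!((!s) && q)) ==> ((!((!s) && q)) ==> ((!s) && q))) && (((!s) && q) ==> (!q))))
Answer: WP = (t ==> (hit && ((!u) ==> ((!u) ==> u)) && (u ==> (!q)))) && ((!t) ==> (((!((!s) && q)) ==> ((!((!s) && q)) ==> ((!s) && q))) && (((!s) && q) ==> (!q))))


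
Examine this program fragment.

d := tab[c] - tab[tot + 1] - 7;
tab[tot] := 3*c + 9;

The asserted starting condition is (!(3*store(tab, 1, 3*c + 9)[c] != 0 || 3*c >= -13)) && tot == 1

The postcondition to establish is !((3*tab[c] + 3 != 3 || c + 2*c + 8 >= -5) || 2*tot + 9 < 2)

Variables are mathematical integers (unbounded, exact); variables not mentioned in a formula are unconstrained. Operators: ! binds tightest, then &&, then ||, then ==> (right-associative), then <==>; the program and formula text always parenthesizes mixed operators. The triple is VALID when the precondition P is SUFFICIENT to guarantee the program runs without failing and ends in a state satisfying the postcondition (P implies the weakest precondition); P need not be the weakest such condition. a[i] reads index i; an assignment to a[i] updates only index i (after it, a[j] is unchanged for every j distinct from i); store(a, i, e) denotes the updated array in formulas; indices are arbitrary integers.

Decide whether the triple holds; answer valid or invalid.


Working backward. After the program, the postcondition !((3*tab[c] + 3 != 3 || c + 2*c + 8 >= -5) || 2*tot + 9 < 2) must hold; in canonical form it is !(3*tab[c] != 0 || 3*c >= -13 || 2*tot < -7).
Before tab[tot] := 3*c + 9: !(3*store(tab, tot, 3*c + 9)[c] != 0 || 3*c >= -13 || 2*tot < -7)
Before d := tab[c] - tab[tot + 1] - 7: !(3*store(tab, tot, 3*c + 9)[c] != 0 || 3*c >= -13 || 2*tot < -7)
The weakest precondition is !(3*store(tab, tot, 3*c + 9)[c] != 0 || 3*c >= -13 || 2*tot < -7).
Check whether (!(3*store(tab, 1, 3*c + 9)[c] != 0 || 3*c >= -13)) && tot == 1 implies it.
Every state satisfying the precondition satisfies the weakest precondition: the implication holds.
Answer: valid


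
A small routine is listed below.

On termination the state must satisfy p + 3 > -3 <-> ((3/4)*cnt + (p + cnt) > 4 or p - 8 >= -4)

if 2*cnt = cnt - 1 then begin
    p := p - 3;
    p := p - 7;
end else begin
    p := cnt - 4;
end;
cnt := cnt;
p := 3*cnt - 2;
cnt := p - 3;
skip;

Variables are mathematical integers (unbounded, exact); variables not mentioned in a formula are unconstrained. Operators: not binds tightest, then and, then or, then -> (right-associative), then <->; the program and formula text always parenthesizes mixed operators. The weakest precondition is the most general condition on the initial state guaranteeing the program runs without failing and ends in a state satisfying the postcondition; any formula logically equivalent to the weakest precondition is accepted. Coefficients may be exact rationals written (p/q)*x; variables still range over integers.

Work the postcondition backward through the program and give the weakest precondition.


Working backward. After the program, the postcondition p + 3 > -3 <-> ((3/4)*cnt + (p + cnt) > 4 or p - 8 >= -4) must hold; in canonical form it is p > -6 <-> ((7/4)*cnt + p > 4 or p >= 4).
Before skip: p > -6 <-> ((7/4)*cnt + p > 4 or p >= 4)
Before cnt := p - 3: p > -6 <-> ((11/4)*p > 37/4 or p >= 4)
Before p := 3*cnt - 2: 3*cnt > -4 <-> ((33/4)*cnt > 59/4 or 3*cnt >= 6)
Before cnt := cnt: 3*cnt > -4 <-> ((33/4)*cnt > 59/4 or 3*cnt >= 6)
Then branch requires 3*cnt > -4 <-> ((33/4)*cnt > 59/4 or 3*cnt >= 6); else branch requires 3*cnt > -4 <-> ((33/4)*cnt > 59/4 or 3*cnt >= 6).
Before the if: (cnt = -1 -> (3*cnt > -4 <-> ((33/4)*cnt > 59/4 or 3*cnt >= 6))) and ((not (cnt = -1)) -> (3*cnt > -4 <-> ((33/4)*cnt > 59/4 or 3*cnt >= 6)))
Answer: WP = (cnt = -1 -> (3*cnt > -4 <-> ((33/4)*cnt > 59/4 or 3*cnt >= 6))) and ((not (cnt = -1)) -> (3*cnt > -4 <-> ((33/4)*cnt > 59/4 or 3*cnt >= 6)))


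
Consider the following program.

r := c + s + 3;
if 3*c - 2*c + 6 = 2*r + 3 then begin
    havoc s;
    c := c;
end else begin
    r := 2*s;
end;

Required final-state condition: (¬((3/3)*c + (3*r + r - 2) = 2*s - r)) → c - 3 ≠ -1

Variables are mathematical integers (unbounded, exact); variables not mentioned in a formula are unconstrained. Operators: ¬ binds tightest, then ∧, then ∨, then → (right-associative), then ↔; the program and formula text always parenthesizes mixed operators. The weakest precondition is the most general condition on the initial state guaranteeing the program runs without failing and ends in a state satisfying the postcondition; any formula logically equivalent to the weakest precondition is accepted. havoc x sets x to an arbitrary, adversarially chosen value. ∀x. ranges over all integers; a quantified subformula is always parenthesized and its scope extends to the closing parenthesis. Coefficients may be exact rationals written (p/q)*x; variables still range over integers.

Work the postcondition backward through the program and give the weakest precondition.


Working backward. After the program, the postcondition (¬((3/3)*c + (3*r + r - 2) = 2*s - r)) → c - 3 ≠ -1 must hold; in canonical form it is (¬(c + 5*r = 2*s + 2)) → c ≠ 2.
Then branch requires ∀s_1. ((¬(c + 5*r = 2*s_1 + 2)) → c ≠ 2); else branch requires (¬(c + 8*s = 2)) → c ≠ 2.
Before the if: (c = 2*r - 3 → (∀s_1. ((¬(c + 5*r = 2*s_1 + 2)) → c ≠ 2))) ∧ ((¬(c = 2*r - 3)) → ((¬(c + 8*s = 2)) → c ≠ 2))
Before r := c + s + 3: (c + 2*s = -3 → (∀s_1. ((¬(6*c + 5*s = 2*s_1 - 13)) → c ≠ 2))) ∧ ((¬(c + 2*s = -3)) → ((¬(c + 8*s = 2)) → c ≠ 2))
Answer: WP = (c + 2*s = -3 → (∀s_1. ((¬(6*c + 5*s = 2*s_1 - 13)) → c ≠ 2))) ∧ ((¬(c + 2*s = -3)) → ((¬(c + 8*s = 2)) → c ≠ 2))


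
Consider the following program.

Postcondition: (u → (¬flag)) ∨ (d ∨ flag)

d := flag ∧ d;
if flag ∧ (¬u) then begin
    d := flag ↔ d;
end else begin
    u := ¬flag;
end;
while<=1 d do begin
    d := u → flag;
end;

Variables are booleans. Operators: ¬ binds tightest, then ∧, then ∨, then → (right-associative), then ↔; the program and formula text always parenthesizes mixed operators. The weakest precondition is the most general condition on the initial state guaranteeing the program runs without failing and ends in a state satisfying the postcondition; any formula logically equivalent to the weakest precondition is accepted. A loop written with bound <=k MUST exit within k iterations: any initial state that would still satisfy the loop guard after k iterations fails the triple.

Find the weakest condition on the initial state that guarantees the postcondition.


Working backward. After the program, the postcondition (u → (¬flag)) ∨ (d ∨ flag) must hold; in canonical form it is (u → (¬flag)) ∨ d ∨ flag.
Before the loop (bound <=1), unroll the exhaustion recursion (WP_0 = exit-now case; WP_j = one more guarded iteration, up to j = 1):
  WP_0: (¬d) ∧ ((u → (¬flag)) ∨ d ∨ flag)
  WP_1: (d → ((¬(u → flag)) ∧ ((u → (¬flag)) ∨ (u → flag) ∨ flag))) ∧ ((¬d) → ((u → (¬flag)) ∨ d ∨ flag))
So before the loop: (d → ((¬(u → flag)) ∧ ((u → (¬flag)) ∨ (u → flag) ∨ flag))) ∧ ((¬d) → ((u → (¬flag)) ∨ d ∨ flag))
Then branch requires ((flag ↔ d) → ((¬(u → flag)) ∧ ((u → (¬flag)) ∨ (u → flag) ∨ flag))) ∧ ((¬(flag ↔ d)) → ((u → (¬flag)) ∨ (flag ↔ d) ∨ flag)); else branch requires d → (¬((¬flag) → flag)).
Before the if: ((flag ∧ (¬u)) → (((flag ↔ d) → ((¬(u → flag)) ∧ ((u → (¬flag)) ∨ (u → flag) ∨ flag))) ∧ ((¬(flag ↔ d)) → ((u → (¬flag)) ∨ (flag ↔ d) ∨ flag)))) ∧ ((¬(flag ∧ (¬u))) → (d → (¬((¬flag) → flag))))
Before d := flag ∧ d: ((flag ∧ (¬u)) → (((flag ↔ (flag ∧ d)) → ((¬(u → flag)) ∧ ((u → (¬flag)) ∨ (u → flag) ∨ flag))) ∧ ((¬(flag ↔ (flag ∧ d))) → ((u → (¬flag)) ∨ (flag ↔ (flag ∧ d)) ∨ flag)))) ∧ ((¬(flag ∧ (¬u))) → ((flag ∧ d) → (¬((¬flag) → flag))))
Answer: WP = ((flag ∧ (¬u)) → (((flag ↔ (flag ∧ d)) → ((¬(u → flag)) ∧ ((u → (¬flag)) ∨ (u → flag) ∨ flag))) ∧ ((¬(flag ↔ (flag ∧ d))) → ((u → (¬flag)) ∨ (flag ↔ (flag ∧ d)) ∨ flag)))) ∧ ((¬(flag ∧ (¬u))) → ((flag ∧ d) → (¬((¬flag) → flag))))


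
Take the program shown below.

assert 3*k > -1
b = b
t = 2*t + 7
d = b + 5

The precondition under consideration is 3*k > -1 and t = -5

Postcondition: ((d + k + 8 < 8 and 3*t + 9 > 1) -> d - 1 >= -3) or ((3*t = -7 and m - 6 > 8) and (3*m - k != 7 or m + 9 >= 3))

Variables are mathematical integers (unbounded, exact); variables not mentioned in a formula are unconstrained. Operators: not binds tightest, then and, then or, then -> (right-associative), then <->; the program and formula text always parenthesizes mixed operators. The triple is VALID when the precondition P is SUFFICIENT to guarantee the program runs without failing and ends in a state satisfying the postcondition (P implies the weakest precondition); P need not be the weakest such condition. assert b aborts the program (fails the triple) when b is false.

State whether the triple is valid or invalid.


Working backward. After the program, the postcondition ((d + k + 8 < 8 and 3*t + 9 > 1) -> d - 1 >= -3) or ((3*t = -7 and m - 6 > 8) and (3*m - k != 7 or m + 9 >= 3)) must hold; in canonical form it is ((d + k < 0 and 3*t > -8) -> d >= -2) or (3*t = -7 and m > 14 and (3*m != k + 7 or m >= -6)).
Before d := b + 5: ((b + k < -5 and 3*t > -8) -> b >= -7) or (3*t = -7 and m > 14 and (3*m != k + 7 or m >= -6))
Before t := 2*t + 7: ((b + k < -5 and 6*t > -29) -> b >= -7) or (6*t = -28 and m > 14 and (3*m != k + 7 or m >= -6))
Before b := b: ((b + k < -5 and 6*t > -29) -> b >= -7) or (6*t = -28 and m > 14 and (3*m != k + 7 or m >= -6))
Before assert 3*k > -1: 3*k > -1 and (((b + k < -5 and 6*t > -29) -> b >= -7) or (6*t = -28 and m > 14 and (3*m != k + 7 or m >= -6)))
The weakest precondition is 3*k > -1 and (((b + k < -5 and 6*t > -29) -> b >= -7) or (6*t = -28 and m > 14 and (3*m != k + 7 or m >= -6))).
Check whether 3*k > -1 and t = -5 implies it.
Every state satisfying the precondition satisfies the weakest precondition: the implication holds.
Answer: valid


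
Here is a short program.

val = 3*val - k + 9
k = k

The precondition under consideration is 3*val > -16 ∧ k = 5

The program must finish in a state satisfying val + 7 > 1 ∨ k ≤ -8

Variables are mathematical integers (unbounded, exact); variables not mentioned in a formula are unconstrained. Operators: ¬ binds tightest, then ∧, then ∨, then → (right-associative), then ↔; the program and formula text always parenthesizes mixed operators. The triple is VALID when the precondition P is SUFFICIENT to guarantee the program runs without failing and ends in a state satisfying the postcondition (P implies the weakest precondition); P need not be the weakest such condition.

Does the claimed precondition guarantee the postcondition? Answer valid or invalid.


Working backward. After the program, the postcondition val + 7 > 1 ∨ k ≤ -8 must hold; in canonical form it is val > -6 ∨ k ≤ -8.
Before k := k: val > -6 ∨ k ≤ -8
Before val := 3*val - k + 9: 3*val > k - 15 ∨ k ≤ -8
The weakest precondition is 3*val > k - 15 ∨ k ≤ -8.
Check whether 3*val > -16 ∧ k = 5 implies it.
Countermodel: at the initial state k = 5, val = -5, the precondition holds but the weakest precondition fails.
Answer: invalid


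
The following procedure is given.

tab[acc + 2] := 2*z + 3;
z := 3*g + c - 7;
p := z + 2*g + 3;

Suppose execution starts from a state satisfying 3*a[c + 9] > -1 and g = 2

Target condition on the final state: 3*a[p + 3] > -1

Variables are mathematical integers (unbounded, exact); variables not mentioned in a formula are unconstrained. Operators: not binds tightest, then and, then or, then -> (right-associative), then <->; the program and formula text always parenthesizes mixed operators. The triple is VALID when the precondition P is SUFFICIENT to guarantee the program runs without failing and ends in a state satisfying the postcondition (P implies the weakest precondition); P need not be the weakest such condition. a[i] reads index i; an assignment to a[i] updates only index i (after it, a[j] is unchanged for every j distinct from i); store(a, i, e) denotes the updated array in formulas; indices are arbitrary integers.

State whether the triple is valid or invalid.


Working backward. After the program, 3*a[p + 3] > -1 must hold.
Before p := z + 2*g + 3: 3*a[2*g + z + 6] > -1
Before z := 3*g + c - 7: 3*a[c + 5*g - 1] > -1
Before tab[acc + 2] := 2*z + 3: 3*a[c + 5*g - 1] > -1
The weakest precondition is 3*a[c + 5*g - 1] > -1.
Check whether 3*a[c + 9] > -1 and g = 2 implies it.
Every state satisfying the precondition satisfies the weakest precondition: the implication holds.
Answer: valid


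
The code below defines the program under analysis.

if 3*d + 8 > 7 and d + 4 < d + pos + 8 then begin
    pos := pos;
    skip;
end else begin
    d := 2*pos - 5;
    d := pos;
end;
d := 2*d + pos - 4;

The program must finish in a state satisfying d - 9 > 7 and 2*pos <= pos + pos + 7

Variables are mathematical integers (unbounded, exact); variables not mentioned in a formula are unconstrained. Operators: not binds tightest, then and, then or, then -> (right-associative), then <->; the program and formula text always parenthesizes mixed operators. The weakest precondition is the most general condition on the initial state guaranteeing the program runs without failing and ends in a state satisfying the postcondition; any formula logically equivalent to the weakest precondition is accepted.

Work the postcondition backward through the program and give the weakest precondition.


Working backward. After the program, the postcondition d - 9 > 7 and 2*pos <= pos + pos + 7 must hold; in canonical form it is d > 16.
Before d := 2*d + pos - 4: 2*d + pos > 20
Then branch requires 2*d + pos > 20; else branch requires 3*pos > 20.
Before the if: ((3*d > -1 and pos > -4) -> 2*d + pos > 20) and ((not (3*d > -1 and pos > -4)) -> 3*pos > 20)
Answer: WP = ((3*d > -1 and pos > -4) -> 2*d + pos > 20) and ((not (3*d > -1 and pos > -4)) -> 3*pos > 20)


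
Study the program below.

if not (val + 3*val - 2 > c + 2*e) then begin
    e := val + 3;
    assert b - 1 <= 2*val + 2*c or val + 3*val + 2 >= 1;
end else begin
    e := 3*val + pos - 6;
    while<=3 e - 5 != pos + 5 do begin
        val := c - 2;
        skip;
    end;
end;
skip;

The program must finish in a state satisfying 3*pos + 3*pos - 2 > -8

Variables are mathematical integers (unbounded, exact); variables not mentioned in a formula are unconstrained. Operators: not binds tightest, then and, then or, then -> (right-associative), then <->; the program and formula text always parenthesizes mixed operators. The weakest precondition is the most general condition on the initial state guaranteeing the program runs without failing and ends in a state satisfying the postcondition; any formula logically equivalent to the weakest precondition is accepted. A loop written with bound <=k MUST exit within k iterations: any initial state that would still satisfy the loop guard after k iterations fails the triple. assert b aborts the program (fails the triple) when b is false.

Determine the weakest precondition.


Working backward. After the program, the postcondition 3*pos + 3*pos - 2 > -8 must hold; in canonical form it is 6*pos > -6.
Before skip: 6*pos > -6
Then branch requires (b <= 2*c + 2*val + 1 or 4*val >= -1) and 6*pos > -6; else branch requires (3*val != 16 -> ((3*val != 16 -> ((3*val != 16 -> ((not (3*val != 16)) and 6*pos > -6)) and ((not (3*val != 16)) -> 6*pos > -6))) and ((not (3*val != 16)) -> 6*pos > -6))) and ((not (3*val != 16)) -> 6*pos > -6).
Before the if: ((not (4*val > c + 2*e + 2)) -> ((b <= 2*c + 2*val + 1 or 4*val >= -1) and 6*pos > -6)) and (4*val > c + 2*e + 2 -> ((3*val != 16 -> ((3*val != 16 -> ((3*val != 16 -> ((not (3*val != 16)) and 6*pos > -6)) and ((not (3*val != 16)) -> 6*pos > -6))) and ((not (3*val != 16)) -> 6*pos > -6))) and ((not (3*val != 16)) -> 6*pos > -6)))
Answer: WP = ((not (4*val > c + 2*e + 2)) -> ((b <= 2*c + 2*val + 1 or 4*val >= -1) and 6*pos > -6)) and (4*val > c + 2*e + 2 -> ((3*val != 16 -> ((3*val != 16 -> ((3*val != 16 -> ((not (3*val != 16)) and 6*pos > -6)) and ((not (3*val != 16)) -> 6*pos > -6))) and ((not (3*val != 16)) -> 6*pos > -6))) and ((not (3*val != 16)) -> 6*pos > -6)))


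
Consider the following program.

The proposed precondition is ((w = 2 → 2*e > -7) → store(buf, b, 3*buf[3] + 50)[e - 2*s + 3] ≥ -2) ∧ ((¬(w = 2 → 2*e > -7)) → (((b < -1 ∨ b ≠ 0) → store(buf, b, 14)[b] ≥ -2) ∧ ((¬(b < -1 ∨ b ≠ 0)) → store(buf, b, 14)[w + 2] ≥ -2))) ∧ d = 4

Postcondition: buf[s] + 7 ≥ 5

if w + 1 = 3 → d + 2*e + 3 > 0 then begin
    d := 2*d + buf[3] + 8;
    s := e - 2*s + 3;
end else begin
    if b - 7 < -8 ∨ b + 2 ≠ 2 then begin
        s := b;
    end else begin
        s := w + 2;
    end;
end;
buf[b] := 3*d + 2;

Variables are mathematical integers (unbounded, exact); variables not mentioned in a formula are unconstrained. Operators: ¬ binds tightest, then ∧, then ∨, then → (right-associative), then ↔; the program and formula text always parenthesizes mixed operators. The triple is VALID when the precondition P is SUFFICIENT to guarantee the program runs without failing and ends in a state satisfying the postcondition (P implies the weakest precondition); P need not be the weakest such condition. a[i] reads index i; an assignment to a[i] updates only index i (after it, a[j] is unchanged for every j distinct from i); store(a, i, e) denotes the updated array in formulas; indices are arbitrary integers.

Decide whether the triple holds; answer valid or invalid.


Working backward. After the program, the postcondition buf[s] + 7 ≥ 5 must hold; in canonical form it is buf[s] ≥ -2.
Before buf[b] := 3*d + 2: store(buf, b, 3*d + 2)[s] ≥ -2
Then branch requires store(buf, b, 3*buf[3] + 6*d + 26)[e - 2*s + 3] ≥ -2; else branch requires ((b < -1 ∨ b ≠ 0) → store(buf, b, 3*d + 2)[b] ≥ -2) ∧ ((¬(b < -1 ∨ b ≠ 0)) → store(buf, b, 3*d + 2)[w + 2] ≥ -2).
Before the if: ((w = 2 → d + 2*e > -3) → store(buf, b, 3*buf[3] + 6*d + 26)[e - 2*s + 3] ≥ -2) ∧ ((¬(w = 2 → d + 2*e > -3)) → (((b < -1 ∨ b ≠ 0) → store(buf, b, 3*d + 2)[b] ≥ -2) ∧ ((¬(b < -1 ∨ b ≠ 0)) → store(buf, b, 3*d + 2)[w + 2] ≥ -2)))
The weakest precondition is ((w = 2 → d + 2*e > -3) → store(buf, b, 3*buf[3] + 6*d + 26)[e - 2*s + 3] ≥ -2) ∧ ((¬(w = 2 → d + 2*e > -3)) → (((b < -1 ∨ b ≠ 0) → store(buf, b, 3*d + 2)[b] ≥ -2) ∧ ((¬(b < -1 ∨ b ≠ 0)) → store(buf, b, 3*d + 2)[w + 2] ≥ -2))).
Check whether ((w = 2 → 2*e > -7) → store(buf, b, 3*buf[3] + 50)[e - 2*s + 3] ≥ -2) ∧ ((¬(w = 2 → 2*e > -7)) → (((b < -1 ∨ b ≠ 0) → store(buf, b, 14)[b] ≥ -2) ∧ ((¬(b < -1 ∨ b ≠ 0)) → store(buf, b, 14)[w + 2] ≥ -2))) ∧ d = 4 implies it.
Every state satisfying the precondition satisfies the weakest precondition: the implication holds.
Answer: valid


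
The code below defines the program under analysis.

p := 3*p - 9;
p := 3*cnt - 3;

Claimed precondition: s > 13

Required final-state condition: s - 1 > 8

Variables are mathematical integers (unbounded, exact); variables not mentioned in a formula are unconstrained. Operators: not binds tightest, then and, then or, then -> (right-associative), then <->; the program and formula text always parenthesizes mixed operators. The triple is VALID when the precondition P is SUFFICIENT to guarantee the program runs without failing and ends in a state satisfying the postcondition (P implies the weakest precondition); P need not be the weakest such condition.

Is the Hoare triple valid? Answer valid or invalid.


Working backward. After the program, the postcondition s - 1 > 8 must hold; in canonical form it is s > 9.
Before p := 3*cnt - 3: s > 9
Before p := 3*p - 9: s > 9
The weakest precondition is s > 9.
Check whether s > 13 implies it.
Every state satisfying the precondition satisfies the weakest precondition: the implication holds.
Answer: valid


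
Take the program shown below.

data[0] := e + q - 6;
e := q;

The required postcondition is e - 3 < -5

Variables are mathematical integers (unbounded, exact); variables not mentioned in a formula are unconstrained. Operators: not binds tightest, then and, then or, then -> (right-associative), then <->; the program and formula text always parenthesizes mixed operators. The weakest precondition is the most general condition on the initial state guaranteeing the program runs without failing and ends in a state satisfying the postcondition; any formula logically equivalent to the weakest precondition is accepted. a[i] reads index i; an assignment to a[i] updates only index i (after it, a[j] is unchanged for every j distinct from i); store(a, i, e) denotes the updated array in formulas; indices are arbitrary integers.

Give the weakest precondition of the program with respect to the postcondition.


Working backward. After the program, the postcondition e - 3 < -5 must hold; in canonical form it is e < -2.
Before e := q: q < -2
Before data[0] := e + q - 6: q < -2
Answer: WP = q < -2


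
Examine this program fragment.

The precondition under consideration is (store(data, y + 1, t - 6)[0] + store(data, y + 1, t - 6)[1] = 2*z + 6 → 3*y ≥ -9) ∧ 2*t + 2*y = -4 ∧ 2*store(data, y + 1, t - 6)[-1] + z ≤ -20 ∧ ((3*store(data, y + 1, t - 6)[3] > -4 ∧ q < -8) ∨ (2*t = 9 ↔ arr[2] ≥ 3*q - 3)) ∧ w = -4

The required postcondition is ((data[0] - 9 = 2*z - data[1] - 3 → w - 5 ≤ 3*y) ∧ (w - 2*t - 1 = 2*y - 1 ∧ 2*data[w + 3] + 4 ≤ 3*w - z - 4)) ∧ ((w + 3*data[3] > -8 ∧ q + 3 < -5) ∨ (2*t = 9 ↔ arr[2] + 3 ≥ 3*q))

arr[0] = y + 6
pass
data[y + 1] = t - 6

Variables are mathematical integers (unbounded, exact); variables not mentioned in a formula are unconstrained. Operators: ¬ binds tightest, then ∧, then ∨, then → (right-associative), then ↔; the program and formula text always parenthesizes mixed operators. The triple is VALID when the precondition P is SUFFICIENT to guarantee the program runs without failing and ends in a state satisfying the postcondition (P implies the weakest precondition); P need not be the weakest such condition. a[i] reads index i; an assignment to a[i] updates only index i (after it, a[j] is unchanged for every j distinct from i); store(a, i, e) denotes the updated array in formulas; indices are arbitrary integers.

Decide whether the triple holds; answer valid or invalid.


Working backward. After the program, the postcondition ((data[0] - 9 = 2*z - data[1] - 3 → w - 5 ≤ 3*y) ∧ (w - 2*t - 1 = 2*y - 1 ∧ 2*data[w + 3] + 4 ≤ 3*w - z - 4)) ∧ ((w + 3*data[3] > -8 ∧ q + 3 < -5) ∨ (2*t = 9 ↔ arr[2] + 3 ≥ 3*q)) must hold; in canonical form it is (data[0] + data[1] = 2*z + 6 → w ≤ 3*y + 5) ∧ w = 2*t + 2*y ∧ 2*data[w + 3] + z ≤ 3*w - 8 ∧ ((3*data[3] + w > -8 ∧ q < -8) ∨ (2*t = 9 ↔ arr[2] ≥ 3*q - 3)).
Before data[y + 1] := t - 6: (store(data, y + 1, t - 6)[0] + store(data, y + 1, t - 6)[1] = 2*z + 6 → w ≤ 3*y + 5) ∧ w = 2*t + 2*y ∧ 2*store(data, y + 1, t - 6)[w + 3] + z ≤ 3*w - 8 ∧ ((3*store(data, y + 1, t - 6)[3] + w > -8 ∧ q < -8) ∨ (2*t = 9 ↔ arr[2] ≥ 3*q - 3))
Before skip: (store(data, y + 1, t - 6)[0] + store(data, y + 1, t - 6)[1] = 2*z + 6 → w ≤ 3*y + 5) ∧ w = 2*t + 2*y ∧ 2*store(data, y + 1, t - 6)[w + 3] + z ≤ 3*w - 8 ∧ ((3*store(data, y + 1, t - 6)[3] + w > -8 ∧ q < -8) ∨ (2*t = 9 ↔ arr[2] ≥ 3*q - 3))
Before arr[0] := y + 6: (store(data, y + 1, t - 6)[0] + store(data, y + 1, t - 6)[1] = 2*z + 6 → w ≤ 3*y + 5) ∧ w = 2*t + 2*y ∧ 2*store(data, y + 1, t - 6)[w + 3] + z ≤ 3*w - 8 ∧ ((3*store(data, y + 1, t - 6)[3] + w > -8 ∧ q < -8) ∨ (2*t = 9 ↔ arr[2] ≥ 3*q - 3))
The weakest precondition is (store(data, y + 1, t - 6)[0] + store(data, y + 1, t - 6)[1] = 2*z + 6 → w ≤ 3*y + 5) ∧ w = 2*t + 2*y ∧ 2*store(data, y + 1, t - 6)[w + 3] + z ≤ 3*w - 8 ∧ ((3*store(data, y + 1, t - 6)[3] + w > -8 ∧ q < -8) ∨ (2*t = 9 ↔ arr[2] ≥ 3*q - 3)).
Check whether (store(data, y + 1, t - 6)[0] + store(data, y + 1, t - 6)[1] = 2*z + 6 → 3*y ≥ -9) ∧ 2*t + 2*y = -4 ∧ 2*store(data, y + 1, t - 6)[-1] + z ≤ -20 ∧ ((3*store(data, y + 1, t - 6)[3] > -4 ∧ q < -8) ∨ (2*t = 9 ↔ arr[2] ≥ 3*q - 3)) ∧ w = -4 implies it.
Every state satisfying the precondition satisfies the weakest precondition: the implication holds.
Answer: valid


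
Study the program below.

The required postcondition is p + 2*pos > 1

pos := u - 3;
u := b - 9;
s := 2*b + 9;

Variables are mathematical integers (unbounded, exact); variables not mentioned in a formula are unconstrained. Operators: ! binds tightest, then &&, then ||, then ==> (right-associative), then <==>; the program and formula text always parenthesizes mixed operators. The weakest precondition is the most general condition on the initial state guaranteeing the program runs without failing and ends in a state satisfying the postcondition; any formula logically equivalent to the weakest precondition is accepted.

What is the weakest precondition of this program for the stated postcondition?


Working backward. After the program, p + 2*pos > 1 must hold.
Before s := 2*b + 9: p + 2*pos > 1
Before u := b - 9: p + 2*pos > 1
Before pos := u - 3: p + 2*u > 7
Answer: WP = p + 2*u > 7


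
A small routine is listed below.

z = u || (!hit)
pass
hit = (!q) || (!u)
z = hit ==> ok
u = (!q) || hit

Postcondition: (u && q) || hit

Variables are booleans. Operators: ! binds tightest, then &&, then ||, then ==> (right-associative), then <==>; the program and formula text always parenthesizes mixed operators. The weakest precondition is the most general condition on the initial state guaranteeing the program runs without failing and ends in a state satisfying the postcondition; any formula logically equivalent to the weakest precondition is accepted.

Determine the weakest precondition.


Working backward. After the program, (u && q) || hit must hold.
Before u := (!q) || hit: (((!q) || hit) && q) || hit
Before z := hit ==> ok: (((!q) || hit) && q) || hit
Before hit := (!q) || (!u): (((!q) || (!u)) && q) || (!q) || (!u)
Before skip: (((!q) || (!u)) && q) || (!q) || (!u)
Before z := u || (!hit): (((!q) || (!u)) && q) || (!q) || (!u)
Answer: WP = (((!q) || (!u)) && q) || (!q) || (!u)


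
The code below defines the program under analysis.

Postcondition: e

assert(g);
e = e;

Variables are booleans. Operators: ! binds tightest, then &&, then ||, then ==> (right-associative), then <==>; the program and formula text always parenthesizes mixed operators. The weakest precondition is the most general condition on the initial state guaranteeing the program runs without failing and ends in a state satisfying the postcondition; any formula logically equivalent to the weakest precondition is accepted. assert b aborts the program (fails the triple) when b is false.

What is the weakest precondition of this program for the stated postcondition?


Working backward. After the program, e must hold.
Before e := e: e
Before assert g: g && e
Answer: WP = g && e


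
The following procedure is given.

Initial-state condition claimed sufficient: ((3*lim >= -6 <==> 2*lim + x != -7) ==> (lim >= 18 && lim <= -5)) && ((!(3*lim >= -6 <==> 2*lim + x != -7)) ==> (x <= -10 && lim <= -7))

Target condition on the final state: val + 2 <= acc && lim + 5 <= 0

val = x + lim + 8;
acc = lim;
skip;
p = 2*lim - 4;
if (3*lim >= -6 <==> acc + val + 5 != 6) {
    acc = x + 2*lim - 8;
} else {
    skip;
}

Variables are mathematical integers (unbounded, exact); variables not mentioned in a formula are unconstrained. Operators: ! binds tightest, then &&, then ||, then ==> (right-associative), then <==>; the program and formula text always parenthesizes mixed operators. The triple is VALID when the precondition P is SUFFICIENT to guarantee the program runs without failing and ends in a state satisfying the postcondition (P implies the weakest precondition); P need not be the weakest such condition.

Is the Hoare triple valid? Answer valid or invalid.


Working backward. After the program, the postcondition val + 2 <= acc && lim + 5 <= 0 must hold; in canonical form it is val <= acc - 2 && lim <= -5.
Then branch requires val <= 2*lim + x - 10 && lim <= -5; else branch requires val <= acc - 2 && lim <= -5.
Before the if: ((3*lim >= -6 <==> acc + val != 1) ==> (val <= 2*lim + x - 10 && lim <= -5)) && ((!(3*lim >= -6 <==> acc + val != 1)) ==> (val <= acc - 2 && lim <= -5))
Before p := 2*lim - 4: ((3*lim >= -6 <==> acc + val != 1) ==> (val <= 2*lim + x - 10 && lim <= -5)) && ((!(3*lim >= -6 <==> acc + val != 1)) ==> (val <= acc - 2 && lim <= -5))
Before skip: ((3*lim >= -6 <==> acc + val != 1) ==> (val <= 2*lim + x - 10 && lim <= -5)) && ((!(3*lim >= -6 <==> acc + val != 1)) ==> (val <= acc - 2 && lim <= -5))
Before acc := lim: ((3*lim >= -6 <==> lim + val != 1) ==> (val <= 2*lim + x - 10 && lim <= -5)) && ((!(3*lim >= -6 <==> lim + val != 1)) ==> (val <= lim - 2 && lim <= -5))
Before val := x + lim + 8: ((3*lim >= -6 <==> 2*lim + x != -7) ==> (lim >= 18 && lim <= -5)) && ((!(3*lim >= -6 <==> 2*lim + x != -7)) ==> (x <= -10 && lim <= -5))
The weakest precondition is ((3*lim >= -6 <==> 2*lim + x != -7) ==> (lim >= 18 && lim <= -5)) && ((!(3*lim >= -6 <==> 2*lim + x != -7)) ==> (x <= -10 && lim <= -5)).
Check whether ((3*lim >= -6 <==> 2*lim + x != -7) ==> (lim >= 18 && lim <= -5)) && ((!(3*lim >= -6 <==> 2*lim + x != -7)) ==> (x <= -10 && lim <= -7)) implies it.
Every state satisfying the precondition satisfies the weakest precondition: the implication holds.
Answer: valid


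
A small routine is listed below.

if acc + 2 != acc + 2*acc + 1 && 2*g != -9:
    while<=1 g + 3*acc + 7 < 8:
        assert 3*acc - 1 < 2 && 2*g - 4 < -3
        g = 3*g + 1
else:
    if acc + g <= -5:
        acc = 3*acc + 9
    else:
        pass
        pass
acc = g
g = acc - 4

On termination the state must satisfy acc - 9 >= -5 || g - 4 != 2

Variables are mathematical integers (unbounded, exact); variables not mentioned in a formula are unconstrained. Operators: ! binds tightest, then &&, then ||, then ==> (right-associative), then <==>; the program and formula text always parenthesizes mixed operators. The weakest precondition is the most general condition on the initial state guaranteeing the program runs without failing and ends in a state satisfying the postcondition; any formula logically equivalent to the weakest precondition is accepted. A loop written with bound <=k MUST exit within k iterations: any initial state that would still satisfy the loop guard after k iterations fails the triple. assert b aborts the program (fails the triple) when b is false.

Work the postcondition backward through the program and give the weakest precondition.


Working backward. After the program, the postcondition acc - 9 >= -5 || g - 4 != 2 must hold; in canonical form it is acc >= 4 || g != 6.
Before g := acc - 4: acc >= 4 || acc != 10
Before acc := g: g >= 4 || g != 10
Then branch requires (3*acc + g < 1 ==> (3*acc < 3 && 2*g < 1 && (!(3*acc + 3*g < 0)) && (3*g >= 3 || 3*g != 9))) && ((!(3*acc + g < 1)) ==> (g >= 4 || g != 10)); else branch requires (acc + g <= -5 ==> (g >= 4 || g != 10)) && ((!(acc + g <= -5)) ==> (g >= 4 || g != 10)).
Before the if: ((2*acc != 1 && 2*g != -9) ==> ((3*acc + g < 1 ==> (3*acc < 3 && 2*g < 1 && (!(3*acc + 3*g < 0)) && (3*g >= 3 || 3*g != 9))) && ((!(3*acc + g < 1)) ==> (g >= 4 || g != 10)))) && ((!(2*acc != 1 && 2*g != -9)) ==> ((acc + g <= -5 ==> (g >= 4 || g != 10)) && ((!(acc + g <= -5)) ==> (g >= 4 || g != 10))))
Answer: WP = ((2*acc != 1 && 2*g != -9) ==> ((3*acc + g < 1 ==> (3*acc < 3 && 2*g < 1 && (!(3*acc + 3*g < 0)) && (3*g >= 3 || 3*g != 9))) && ((!(3*acc + g < 1)) ==> (g >= 4 || g != 10)))) && ((!(2*acc != 1 && 2*g != -9)) ==> ((acc + g <= -5 ==> (g >= 4 || g != 10)) && ((!(acc + g <= -5)) ==> (g >= 4 || g != 10))))


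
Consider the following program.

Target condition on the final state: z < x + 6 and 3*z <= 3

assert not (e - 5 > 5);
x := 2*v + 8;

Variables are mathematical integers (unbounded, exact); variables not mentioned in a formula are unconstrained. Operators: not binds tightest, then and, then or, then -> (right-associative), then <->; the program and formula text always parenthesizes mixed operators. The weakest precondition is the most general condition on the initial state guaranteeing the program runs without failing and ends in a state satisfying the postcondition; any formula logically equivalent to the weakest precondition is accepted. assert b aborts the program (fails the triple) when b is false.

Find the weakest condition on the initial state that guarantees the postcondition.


Working backward. After the program, z < x + 6 and 3*z <= 3 must hold.
Before x := 2*v + 8: z < 2*v + 14 and 3*z <= 3
Before assert not (e - 5 > 5): (not (e > 10)) and z < 2*v + 14 and 3*z <= 3
Answer: WP = (not (e > 10)) and z < 2*v + 14 and 3*z <= 3


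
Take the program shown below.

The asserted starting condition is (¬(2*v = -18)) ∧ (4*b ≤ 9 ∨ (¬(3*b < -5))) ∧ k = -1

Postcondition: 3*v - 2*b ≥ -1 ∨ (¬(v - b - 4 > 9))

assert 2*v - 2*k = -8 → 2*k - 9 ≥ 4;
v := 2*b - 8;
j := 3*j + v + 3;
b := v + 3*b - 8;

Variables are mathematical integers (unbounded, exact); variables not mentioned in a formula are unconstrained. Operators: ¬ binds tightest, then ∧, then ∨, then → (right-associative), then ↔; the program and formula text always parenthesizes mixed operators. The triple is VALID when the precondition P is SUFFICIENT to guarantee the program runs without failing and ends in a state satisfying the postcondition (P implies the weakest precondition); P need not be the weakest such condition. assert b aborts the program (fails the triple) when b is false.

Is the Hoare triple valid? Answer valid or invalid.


Working backward. After the program, the postcondition 3*v - 2*b ≥ -1 ∨ (¬(v - b - 4 > 9)) must hold; in canonical form it is 3*v ≥ 2*b - 1 ∨ (¬(v > b + 13)).
Before b := v + 3*b - 8: v ≥ 6*b - 17 ∨ (¬(3*b < -5))
Before j := 3*j + v + 3: v ≥ 6*b - 17 ∨ (¬(3*b < -5))
Before v := 2*b - 8: 4*b ≤ 9 ∨ (¬(3*b < -5))
Before assert 2*v - 2*k = -8 → 2*k - 9 ≥ 4: (2*v = 2*k - 8 → 2*k ≥ 13) ∧ (4*b ≤ 9 ∨ (¬(3*b < -5)))
The weakest precondition is (2*v = 2*k - 8 → 2*k ≥ 13) ∧ (4*b ≤ 9 ∨ (¬(3*b < -5))).
Check whether (¬(2*v = -18)) ∧ (4*b ≤ 9 ∨ (¬(3*b < -5))) ∧ k = -1 implies it.
Countermodel: at the initial state b = 3, k = -1, v = -5, the precondition holds but the weakest precondition fails.
Answer: invalid


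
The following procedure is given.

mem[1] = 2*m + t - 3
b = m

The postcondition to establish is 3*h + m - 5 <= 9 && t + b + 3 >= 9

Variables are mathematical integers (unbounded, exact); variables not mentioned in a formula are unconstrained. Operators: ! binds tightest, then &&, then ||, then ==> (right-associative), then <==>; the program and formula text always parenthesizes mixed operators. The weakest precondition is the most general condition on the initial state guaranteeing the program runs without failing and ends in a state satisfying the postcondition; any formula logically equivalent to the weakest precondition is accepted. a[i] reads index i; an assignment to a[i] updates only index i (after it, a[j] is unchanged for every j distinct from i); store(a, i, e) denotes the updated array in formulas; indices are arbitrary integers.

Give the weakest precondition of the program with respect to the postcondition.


Working backward. After the program, the postcondition 3*h + m - 5 <= 9 && t + b + 3 >= 9 must hold; in canonical form it is 3*h + m <= 14 && b + t >= 6.
Before b := m: 3*h + m <= 14 && m + t >= 6
Before mem[1] := 2*m + t - 3: 3*h + m <= 14 && m + t >= 6
Answer: WP = 3*h + m <= 14 && m + t >= 6
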